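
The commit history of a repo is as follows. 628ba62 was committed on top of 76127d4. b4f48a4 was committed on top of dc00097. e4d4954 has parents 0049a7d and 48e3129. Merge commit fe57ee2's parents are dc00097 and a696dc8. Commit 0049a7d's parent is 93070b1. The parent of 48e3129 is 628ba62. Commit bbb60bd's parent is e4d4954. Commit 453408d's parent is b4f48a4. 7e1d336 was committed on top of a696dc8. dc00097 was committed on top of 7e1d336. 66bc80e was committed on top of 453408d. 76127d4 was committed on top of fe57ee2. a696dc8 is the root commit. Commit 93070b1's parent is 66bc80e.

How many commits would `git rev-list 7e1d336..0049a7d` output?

Reachable from 0049a7d: {0049a7d, 453408d, 66bc80e, 7e1d336, 93070b1, a696dc8, b4f48a4, dc00097}.
Reachable from 7e1d336: {7e1d336, a696dc8}.
In 0049a7d's history but not 7e1d336's: {0049a7d, 453408d, 66bc80e, 93070b1, b4f48a4, dc00097} — 6 commits.

6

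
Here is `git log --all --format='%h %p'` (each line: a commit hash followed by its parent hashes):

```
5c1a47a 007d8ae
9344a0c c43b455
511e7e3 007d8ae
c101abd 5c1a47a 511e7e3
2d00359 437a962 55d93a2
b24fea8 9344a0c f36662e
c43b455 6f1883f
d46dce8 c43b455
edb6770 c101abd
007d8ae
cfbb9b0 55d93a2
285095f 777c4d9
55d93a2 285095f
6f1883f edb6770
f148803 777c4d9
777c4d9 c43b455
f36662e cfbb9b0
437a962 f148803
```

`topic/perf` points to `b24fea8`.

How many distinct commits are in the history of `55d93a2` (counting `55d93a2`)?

10

Walking parent pointers from 55d93a2: reachable set = {007d8ae, 285095f, 511e7e3, 55d93a2, 5c1a47a, 6f1883f, 777c4d9, c101abd, c43b455, edb6770}.
That is 10 commits.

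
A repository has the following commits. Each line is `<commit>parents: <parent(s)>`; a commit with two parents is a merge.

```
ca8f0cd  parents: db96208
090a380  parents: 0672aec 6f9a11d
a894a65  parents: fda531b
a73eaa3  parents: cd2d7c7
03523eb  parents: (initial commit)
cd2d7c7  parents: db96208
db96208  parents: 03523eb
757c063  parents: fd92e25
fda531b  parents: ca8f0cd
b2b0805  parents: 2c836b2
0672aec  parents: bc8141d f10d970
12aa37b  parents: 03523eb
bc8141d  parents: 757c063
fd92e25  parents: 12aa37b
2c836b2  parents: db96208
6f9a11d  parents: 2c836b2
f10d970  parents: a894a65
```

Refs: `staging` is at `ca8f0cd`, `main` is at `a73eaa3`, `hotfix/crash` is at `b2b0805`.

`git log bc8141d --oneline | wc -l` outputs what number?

Walking parent pointers from bc8141d: reachable set = {03523eb, 12aa37b, 757c063, bc8141d, fd92e25}.
That is 5 commits.

5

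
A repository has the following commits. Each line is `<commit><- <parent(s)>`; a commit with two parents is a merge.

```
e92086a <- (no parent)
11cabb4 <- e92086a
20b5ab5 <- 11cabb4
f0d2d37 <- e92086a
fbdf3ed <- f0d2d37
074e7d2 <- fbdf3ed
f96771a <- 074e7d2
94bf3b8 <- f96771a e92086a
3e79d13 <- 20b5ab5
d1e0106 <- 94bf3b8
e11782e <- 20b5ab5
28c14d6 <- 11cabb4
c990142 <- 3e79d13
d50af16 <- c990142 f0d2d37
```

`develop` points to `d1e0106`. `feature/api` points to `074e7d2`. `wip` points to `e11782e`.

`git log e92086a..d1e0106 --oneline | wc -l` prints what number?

6

Reachable from d1e0106: {074e7d2, 94bf3b8, d1e0106, e92086a, f0d2d37, f96771a, fbdf3ed}.
Reachable from e92086a: {e92086a}.
In d1e0106's history but not e92086a's: {074e7d2, 94bf3b8, d1e0106, f0d2d37, f96771a, fbdf3ed} — 6 commits.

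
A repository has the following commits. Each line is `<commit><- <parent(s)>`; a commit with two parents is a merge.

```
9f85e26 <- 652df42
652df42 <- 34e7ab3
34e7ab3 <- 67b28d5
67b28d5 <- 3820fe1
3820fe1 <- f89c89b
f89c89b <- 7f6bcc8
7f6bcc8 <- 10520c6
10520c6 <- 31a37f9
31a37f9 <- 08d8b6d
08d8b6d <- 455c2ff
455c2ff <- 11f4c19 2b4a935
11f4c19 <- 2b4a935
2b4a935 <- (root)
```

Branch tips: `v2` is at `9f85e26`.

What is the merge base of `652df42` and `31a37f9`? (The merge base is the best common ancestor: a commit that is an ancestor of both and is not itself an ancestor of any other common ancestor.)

31a37f9

Ancestors of 652df42: {08d8b6d, 10520c6, 11f4c19, 2b4a935, 31a37f9, 34e7ab3, 3820fe1, 455c2ff, 652df42, 67b28d5, 7f6bcc8, f89c89b}.
Ancestors of 31a37f9: {08d8b6d, 11f4c19, 2b4a935, 31a37f9, 455c2ff}.
Common ancestors: {08d8b6d, 11f4c19, 2b4a935, 31a37f9, 455c2ff}.
Among these, 31a37f9 is not an ancestor of any other common ancestor — it is the merge base.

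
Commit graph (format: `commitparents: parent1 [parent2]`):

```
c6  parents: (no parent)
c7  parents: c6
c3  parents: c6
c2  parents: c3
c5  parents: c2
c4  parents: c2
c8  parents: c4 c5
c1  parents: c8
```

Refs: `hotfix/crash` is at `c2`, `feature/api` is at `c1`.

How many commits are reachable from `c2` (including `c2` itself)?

3

Walking parent pointers from c2: reachable set = {c2, c3, c6}.
That is 3 commits.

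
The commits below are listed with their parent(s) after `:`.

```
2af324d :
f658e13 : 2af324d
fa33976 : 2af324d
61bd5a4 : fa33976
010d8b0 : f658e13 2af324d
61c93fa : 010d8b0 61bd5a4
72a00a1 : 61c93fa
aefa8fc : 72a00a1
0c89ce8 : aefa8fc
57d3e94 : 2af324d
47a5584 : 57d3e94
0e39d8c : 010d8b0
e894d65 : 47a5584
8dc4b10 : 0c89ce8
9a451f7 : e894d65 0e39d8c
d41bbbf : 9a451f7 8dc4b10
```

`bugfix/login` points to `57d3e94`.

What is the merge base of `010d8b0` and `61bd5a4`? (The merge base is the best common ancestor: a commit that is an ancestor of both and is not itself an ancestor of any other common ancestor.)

Ancestors of 010d8b0: {010d8b0, 2af324d, f658e13}.
Ancestors of 61bd5a4: {2af324d, 61bd5a4, fa33976}.
Common ancestors: {2af324d}.
The only common ancestor is 2af324d, so it is the merge base.

2af324d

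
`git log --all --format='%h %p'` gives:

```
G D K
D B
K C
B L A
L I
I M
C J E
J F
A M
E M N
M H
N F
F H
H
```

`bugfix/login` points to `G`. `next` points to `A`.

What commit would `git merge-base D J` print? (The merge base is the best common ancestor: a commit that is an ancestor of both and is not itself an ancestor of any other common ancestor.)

H

Ancestors of D: {A, B, D, H, I, L, M}.
Ancestors of J: {F, H, J}.
Common ancestors: {H}.
The only common ancestor is H, so it is the merge base.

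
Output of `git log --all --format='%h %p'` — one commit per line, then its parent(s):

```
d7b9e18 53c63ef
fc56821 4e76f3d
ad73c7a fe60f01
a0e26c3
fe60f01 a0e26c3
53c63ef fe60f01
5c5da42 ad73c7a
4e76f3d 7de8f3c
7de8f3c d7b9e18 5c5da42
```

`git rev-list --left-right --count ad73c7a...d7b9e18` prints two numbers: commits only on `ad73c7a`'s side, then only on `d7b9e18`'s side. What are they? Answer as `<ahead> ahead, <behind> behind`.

Reachable from ad73c7a: {a0e26c3, ad73c7a, fe60f01}.
Reachable from d7b9e18: {53c63ef, a0e26c3, d7b9e18, fe60f01}.
Only in ad73c7a's history (ahead): {ad73c7a} — 1.
Only in d7b9e18's history (behind): {53c63ef, d7b9e18} — 2.

1 ahead, 2 behind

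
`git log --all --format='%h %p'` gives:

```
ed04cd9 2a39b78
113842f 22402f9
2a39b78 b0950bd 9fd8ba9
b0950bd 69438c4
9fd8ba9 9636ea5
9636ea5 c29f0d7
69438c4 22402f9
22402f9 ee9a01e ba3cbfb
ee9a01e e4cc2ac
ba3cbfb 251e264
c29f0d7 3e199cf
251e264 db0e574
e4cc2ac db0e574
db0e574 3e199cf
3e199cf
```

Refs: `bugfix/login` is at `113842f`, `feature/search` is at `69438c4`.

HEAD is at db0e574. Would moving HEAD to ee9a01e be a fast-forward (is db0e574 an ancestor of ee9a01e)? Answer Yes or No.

A fast-forward from db0e574 to ee9a01e is possible iff db0e574 is an ancestor of ee9a01e.
Ancestors of ee9a01e: {3e199cf, db0e574, e4cc2ac, ee9a01e}.
db0e574 is among them, so fast-forward is possible.

Yes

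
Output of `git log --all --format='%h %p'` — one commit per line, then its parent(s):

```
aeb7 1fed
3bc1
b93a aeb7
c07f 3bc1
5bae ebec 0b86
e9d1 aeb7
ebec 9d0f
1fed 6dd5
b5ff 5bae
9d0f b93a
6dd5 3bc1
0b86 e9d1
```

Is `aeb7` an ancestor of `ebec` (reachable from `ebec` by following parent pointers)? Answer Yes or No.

Yes

Ancestors of ebec (commits reachable by following parents): {1fed, 3bc1, 6dd5, 9d0f, aeb7, b93a, ebec}.
aeb7 is in that set, so it is an ancestor of ebec.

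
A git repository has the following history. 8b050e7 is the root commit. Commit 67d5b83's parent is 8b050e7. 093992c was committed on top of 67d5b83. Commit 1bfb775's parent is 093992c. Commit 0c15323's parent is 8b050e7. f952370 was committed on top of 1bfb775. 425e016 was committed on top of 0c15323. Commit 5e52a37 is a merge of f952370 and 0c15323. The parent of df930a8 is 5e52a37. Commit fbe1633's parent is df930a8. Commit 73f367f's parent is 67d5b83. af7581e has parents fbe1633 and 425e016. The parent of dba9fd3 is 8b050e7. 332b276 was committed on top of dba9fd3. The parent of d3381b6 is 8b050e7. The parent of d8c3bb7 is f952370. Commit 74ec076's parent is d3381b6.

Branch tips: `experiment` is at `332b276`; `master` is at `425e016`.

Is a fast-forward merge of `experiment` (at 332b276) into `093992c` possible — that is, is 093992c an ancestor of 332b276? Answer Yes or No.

A fast-forward from 093992c to 332b276 is possible iff 093992c is an ancestor of 332b276.
Ancestors of 332b276: {332b276, 8b050e7, dba9fd3}.
093992c is not among them, so fast-forward is not possible.

No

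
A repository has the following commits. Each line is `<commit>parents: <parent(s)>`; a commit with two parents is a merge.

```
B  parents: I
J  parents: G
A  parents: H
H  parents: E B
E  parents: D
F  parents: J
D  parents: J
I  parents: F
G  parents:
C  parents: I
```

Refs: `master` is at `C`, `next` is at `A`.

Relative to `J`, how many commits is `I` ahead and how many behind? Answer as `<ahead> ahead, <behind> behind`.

Reachable from I: {F, G, I, J}.
Reachable from J: {G, J}.
Only in I's history (ahead): {F, I} — 2.
Only in J's history (behind): {} — 0.

2 ahead, 0 behind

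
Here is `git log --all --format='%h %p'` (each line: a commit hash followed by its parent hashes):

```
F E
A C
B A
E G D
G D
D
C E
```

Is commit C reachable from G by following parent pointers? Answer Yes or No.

Ancestors of G: {D, G}.
C is not in that set, so it is not an ancestor of G.

No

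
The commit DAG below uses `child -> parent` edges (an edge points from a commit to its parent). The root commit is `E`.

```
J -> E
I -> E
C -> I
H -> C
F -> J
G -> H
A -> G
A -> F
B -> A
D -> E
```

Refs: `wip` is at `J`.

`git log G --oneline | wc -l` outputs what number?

Walking parent pointers from G: reachable set = {C, E, G, H, I}.
That is 5 commits.

5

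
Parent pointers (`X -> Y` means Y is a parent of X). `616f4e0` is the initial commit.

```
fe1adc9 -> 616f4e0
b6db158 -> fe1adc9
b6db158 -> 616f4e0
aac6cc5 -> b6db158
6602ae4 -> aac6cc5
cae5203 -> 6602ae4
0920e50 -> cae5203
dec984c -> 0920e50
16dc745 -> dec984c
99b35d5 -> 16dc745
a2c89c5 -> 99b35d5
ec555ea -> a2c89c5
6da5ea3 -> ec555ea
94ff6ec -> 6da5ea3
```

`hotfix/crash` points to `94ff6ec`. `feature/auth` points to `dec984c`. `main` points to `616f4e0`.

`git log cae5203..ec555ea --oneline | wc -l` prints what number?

Reachable from ec555ea: {0920e50, 16dc745, 616f4e0, 6602ae4, 99b35d5, a2c89c5, aac6cc5, b6db158, cae5203, dec984c, ec555ea, fe1adc9}.
Reachable from cae5203: {616f4e0, 6602ae4, aac6cc5, b6db158, cae5203, fe1adc9}.
In ec555ea's history but not cae5203's: {0920e50, 16dc745, 99b35d5, a2c89c5, dec984c, ec555ea} — 6 commits.

6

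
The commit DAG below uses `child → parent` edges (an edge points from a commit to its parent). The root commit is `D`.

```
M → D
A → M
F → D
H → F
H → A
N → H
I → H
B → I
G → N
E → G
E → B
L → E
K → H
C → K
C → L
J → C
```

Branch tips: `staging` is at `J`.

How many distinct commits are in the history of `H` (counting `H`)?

5

Walking parent pointers from H: reachable set = {A, D, F, H, M}.
That is 5 commits.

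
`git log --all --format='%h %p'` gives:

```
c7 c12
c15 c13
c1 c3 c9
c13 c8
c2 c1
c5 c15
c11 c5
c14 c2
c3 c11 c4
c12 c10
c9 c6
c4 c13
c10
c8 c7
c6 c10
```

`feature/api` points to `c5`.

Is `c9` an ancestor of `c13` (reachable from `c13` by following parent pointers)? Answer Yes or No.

Ancestors of c13: {c10, c12, c13, c7, c8}.
c9 is not in that set, so it is not an ancestor of c13.

No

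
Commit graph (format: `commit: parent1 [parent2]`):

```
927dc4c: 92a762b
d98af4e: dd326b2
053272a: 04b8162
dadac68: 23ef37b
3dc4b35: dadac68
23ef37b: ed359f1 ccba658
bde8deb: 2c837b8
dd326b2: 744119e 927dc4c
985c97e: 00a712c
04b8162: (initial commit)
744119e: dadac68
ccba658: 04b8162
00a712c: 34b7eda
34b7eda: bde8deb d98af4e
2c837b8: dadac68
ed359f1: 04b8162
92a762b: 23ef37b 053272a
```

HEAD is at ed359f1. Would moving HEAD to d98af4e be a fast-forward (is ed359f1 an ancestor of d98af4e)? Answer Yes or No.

A fast-forward from ed359f1 to d98af4e is possible iff ed359f1 is an ancestor of d98af4e.
Ancestors of d98af4e: {04b8162, 053272a, 23ef37b, 744119e, 927dc4c, 92a762b, ccba658, d98af4e, dadac68, dd326b2, ed359f1}.
ed359f1 is among them, so fast-forward is possible.

Yes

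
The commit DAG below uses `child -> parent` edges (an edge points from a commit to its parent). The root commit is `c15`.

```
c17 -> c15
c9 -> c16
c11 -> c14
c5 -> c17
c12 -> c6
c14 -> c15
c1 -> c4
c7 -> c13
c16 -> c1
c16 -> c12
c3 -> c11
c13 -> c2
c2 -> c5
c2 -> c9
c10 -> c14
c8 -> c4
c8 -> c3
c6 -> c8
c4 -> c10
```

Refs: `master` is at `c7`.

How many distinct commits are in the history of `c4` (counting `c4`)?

4

Walking parent pointers from c4: reachable set = {c10, c14, c15, c4}.
That is 4 commits.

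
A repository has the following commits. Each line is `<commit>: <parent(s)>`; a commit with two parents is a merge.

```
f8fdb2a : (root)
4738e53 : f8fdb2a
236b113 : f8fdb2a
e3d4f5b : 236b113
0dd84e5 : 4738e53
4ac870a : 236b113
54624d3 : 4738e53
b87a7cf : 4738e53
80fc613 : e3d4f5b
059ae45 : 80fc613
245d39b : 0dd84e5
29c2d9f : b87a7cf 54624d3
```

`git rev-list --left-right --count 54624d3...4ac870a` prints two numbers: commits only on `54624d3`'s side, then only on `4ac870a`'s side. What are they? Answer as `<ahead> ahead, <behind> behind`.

2 ahead, 2 behind

Reachable from 54624d3: {4738e53, 54624d3, f8fdb2a}.
Reachable from 4ac870a: {236b113, 4ac870a, f8fdb2a}.
Only in 54624d3's history (ahead): {4738e53, 54624d3} — 2.
Only in 4ac870a's history (behind): {236b113, 4ac870a} — 2.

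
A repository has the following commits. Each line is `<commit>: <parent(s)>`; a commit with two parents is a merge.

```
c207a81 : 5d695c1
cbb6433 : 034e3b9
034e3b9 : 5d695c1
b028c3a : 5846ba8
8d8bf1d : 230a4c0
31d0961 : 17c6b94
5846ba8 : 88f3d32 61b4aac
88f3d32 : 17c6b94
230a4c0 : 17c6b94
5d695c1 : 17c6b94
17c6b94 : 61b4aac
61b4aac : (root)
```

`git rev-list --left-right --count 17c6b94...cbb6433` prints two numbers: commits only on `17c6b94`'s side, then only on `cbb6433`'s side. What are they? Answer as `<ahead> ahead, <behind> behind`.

0 ahead, 3 behind

Reachable from 17c6b94: {17c6b94, 61b4aac}.
Reachable from cbb6433: {034e3b9, 17c6b94, 5d695c1, 61b4aac, cbb6433}.
Only in 17c6b94's history (ahead): {} — 0.
Only in cbb6433's history (behind): {034e3b9, 5d695c1, cbb6433} — 3.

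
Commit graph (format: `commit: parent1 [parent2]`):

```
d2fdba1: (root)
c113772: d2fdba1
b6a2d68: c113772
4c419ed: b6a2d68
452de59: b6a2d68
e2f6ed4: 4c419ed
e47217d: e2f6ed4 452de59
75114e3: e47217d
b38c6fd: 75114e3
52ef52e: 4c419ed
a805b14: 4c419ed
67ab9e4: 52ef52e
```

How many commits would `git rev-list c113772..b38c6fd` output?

7

Reachable from b38c6fd: {452de59, 4c419ed, 75114e3, b38c6fd, b6a2d68, c113772, d2fdba1, e2f6ed4, e47217d}.
Reachable from c113772: {c113772, d2fdba1}.
In b38c6fd's history but not c113772's: {452de59, 4c419ed, 75114e3, b38c6fd, b6a2d68, e2f6ed4, e47217d} — 7 commits.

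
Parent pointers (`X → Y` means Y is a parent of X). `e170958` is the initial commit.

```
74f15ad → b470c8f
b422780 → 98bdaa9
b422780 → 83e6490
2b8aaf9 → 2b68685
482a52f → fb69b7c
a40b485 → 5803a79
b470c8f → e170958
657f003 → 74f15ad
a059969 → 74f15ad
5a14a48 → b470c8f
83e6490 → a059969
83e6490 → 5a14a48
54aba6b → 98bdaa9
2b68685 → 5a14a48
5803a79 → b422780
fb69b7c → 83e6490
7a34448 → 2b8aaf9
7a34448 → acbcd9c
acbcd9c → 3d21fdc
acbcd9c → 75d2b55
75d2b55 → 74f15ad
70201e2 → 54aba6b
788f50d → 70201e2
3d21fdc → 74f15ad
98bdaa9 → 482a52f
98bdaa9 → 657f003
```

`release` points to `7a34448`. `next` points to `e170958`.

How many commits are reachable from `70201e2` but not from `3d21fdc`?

9

Reachable from 70201e2: {482a52f, 54aba6b, 5a14a48, 657f003, 70201e2, 74f15ad, 83e6490, 98bdaa9, a059969, b470c8f, e170958, fb69b7c}.
Reachable from 3d21fdc: {3d21fdc, 74f15ad, b470c8f, e170958}.
In 70201e2's history but not 3d21fdc's: {482a52f, 54aba6b, 5a14a48, 657f003, 70201e2, 83e6490, 98bdaa9, a059969, fb69b7c} — 9 commits.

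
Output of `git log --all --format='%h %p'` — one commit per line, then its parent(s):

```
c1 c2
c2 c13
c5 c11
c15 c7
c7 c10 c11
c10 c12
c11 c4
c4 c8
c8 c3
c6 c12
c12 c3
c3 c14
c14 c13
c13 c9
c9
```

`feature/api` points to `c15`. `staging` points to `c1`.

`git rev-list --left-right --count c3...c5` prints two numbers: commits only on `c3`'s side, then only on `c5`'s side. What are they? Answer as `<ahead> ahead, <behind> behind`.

Reachable from c3: {c13, c14, c3, c9}.
Reachable from c5: {c11, c13, c14, c3, c4, c5, c8, c9}.
Only in c3's history (ahead): {} — 0.
Only in c5's history (behind): {c11, c4, c5, c8} — 4.

0 ahead, 4 behind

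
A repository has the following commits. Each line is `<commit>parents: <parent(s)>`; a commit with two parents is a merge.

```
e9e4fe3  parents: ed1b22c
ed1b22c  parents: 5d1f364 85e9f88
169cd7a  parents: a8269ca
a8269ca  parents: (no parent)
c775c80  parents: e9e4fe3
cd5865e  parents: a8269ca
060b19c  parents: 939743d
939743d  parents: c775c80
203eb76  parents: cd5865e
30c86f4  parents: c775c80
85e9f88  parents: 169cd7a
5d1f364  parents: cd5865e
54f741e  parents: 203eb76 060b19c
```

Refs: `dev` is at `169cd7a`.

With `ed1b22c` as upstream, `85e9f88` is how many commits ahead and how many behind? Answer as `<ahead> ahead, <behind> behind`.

Reachable from 85e9f88: {169cd7a, 85e9f88, a8269ca}.
Reachable from ed1b22c: {169cd7a, 5d1f364, 85e9f88, a8269ca, cd5865e, ed1b22c}.
Only in 85e9f88's history (ahead): {} — 0.
Only in ed1b22c's history (behind): {5d1f364, cd5865e, ed1b22c} — 3.

0 ahead, 3 behind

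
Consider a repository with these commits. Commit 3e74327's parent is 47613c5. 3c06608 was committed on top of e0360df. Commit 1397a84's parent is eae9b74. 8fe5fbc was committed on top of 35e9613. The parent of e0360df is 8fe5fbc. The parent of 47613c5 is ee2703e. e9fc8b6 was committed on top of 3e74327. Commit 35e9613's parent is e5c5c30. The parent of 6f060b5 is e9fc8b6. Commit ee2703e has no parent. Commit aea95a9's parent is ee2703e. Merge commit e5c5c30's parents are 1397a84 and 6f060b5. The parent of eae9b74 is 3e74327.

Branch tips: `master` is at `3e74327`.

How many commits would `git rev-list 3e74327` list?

Walking parent pointers from 3e74327: reachable set = {3e74327, 47613c5, ee2703e}.
That is 3 commits.

3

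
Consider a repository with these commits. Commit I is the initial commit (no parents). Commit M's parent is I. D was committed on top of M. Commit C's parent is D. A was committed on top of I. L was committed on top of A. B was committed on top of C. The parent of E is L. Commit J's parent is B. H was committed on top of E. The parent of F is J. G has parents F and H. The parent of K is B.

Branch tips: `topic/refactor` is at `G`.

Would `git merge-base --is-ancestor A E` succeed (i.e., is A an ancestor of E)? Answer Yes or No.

Yes

Ancestors of E (commits reachable by following parents): {A, E, I, L}.
A is in that set, so it is an ancestor of E.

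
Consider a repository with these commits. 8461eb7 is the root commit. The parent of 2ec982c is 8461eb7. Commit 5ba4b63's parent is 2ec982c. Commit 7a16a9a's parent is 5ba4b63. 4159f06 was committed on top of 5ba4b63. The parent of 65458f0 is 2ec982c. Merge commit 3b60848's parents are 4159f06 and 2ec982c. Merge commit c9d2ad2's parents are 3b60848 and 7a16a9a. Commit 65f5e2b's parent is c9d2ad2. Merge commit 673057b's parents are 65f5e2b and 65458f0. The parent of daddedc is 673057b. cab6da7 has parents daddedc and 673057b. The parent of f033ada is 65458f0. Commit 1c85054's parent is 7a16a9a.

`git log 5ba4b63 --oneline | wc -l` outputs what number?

3

Walking parent pointers from 5ba4b63: reachable set = {2ec982c, 5ba4b63, 8461eb7}.
That is 3 commits.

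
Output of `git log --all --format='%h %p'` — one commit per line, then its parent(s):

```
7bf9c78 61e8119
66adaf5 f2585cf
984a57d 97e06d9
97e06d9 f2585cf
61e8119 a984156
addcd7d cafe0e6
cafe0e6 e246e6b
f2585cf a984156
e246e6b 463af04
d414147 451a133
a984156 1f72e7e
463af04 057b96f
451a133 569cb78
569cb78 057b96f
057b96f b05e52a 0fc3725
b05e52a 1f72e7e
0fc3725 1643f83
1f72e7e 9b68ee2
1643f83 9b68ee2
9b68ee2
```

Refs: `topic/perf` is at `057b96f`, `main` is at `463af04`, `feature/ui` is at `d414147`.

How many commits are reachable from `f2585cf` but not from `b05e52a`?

Reachable from f2585cf: {1f72e7e, 9b68ee2, a984156, f2585cf}.
Reachable from b05e52a: {1f72e7e, 9b68ee2, b05e52a}.
In f2585cf's history but not b05e52a's: {a984156, f2585cf} — 2 commits.

2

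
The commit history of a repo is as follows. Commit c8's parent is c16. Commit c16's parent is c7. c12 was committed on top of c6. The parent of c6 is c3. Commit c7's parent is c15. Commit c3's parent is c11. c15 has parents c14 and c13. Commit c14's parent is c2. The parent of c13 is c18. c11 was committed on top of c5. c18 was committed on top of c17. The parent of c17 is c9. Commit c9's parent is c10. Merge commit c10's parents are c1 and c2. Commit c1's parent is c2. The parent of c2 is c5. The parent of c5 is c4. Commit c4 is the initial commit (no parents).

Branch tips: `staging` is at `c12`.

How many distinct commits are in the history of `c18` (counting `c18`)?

8

Walking parent pointers from c18: reachable set = {c1, c10, c17, c18, c2, c4, c5, c9}.
That is 8 commits.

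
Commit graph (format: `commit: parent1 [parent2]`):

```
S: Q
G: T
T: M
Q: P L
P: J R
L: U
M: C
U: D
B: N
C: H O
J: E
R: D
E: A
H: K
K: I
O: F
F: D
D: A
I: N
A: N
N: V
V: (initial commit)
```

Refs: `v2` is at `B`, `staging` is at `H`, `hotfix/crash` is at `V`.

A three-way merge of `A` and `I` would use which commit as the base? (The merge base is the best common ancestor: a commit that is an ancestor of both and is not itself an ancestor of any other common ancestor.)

N

Ancestors of A: {A, N, V}.
Ancestors of I: {I, N, V}.
Common ancestors: {N, V}.
Among these, N is not an ancestor of any other common ancestor — it is the merge base.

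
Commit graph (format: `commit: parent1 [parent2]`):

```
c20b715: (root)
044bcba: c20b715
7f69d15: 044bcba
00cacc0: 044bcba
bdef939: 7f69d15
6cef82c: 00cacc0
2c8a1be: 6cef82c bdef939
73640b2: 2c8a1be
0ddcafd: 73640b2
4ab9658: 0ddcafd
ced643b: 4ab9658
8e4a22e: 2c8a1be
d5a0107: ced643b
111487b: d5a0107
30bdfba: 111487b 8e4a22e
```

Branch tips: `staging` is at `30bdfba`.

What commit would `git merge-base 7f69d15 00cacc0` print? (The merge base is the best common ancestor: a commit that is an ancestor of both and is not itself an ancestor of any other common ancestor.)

044bcba

Ancestors of 7f69d15: {044bcba, 7f69d15, c20b715}.
Ancestors of 00cacc0: {00cacc0, 044bcba, c20b715}.
Common ancestors: {044bcba, c20b715}.
Among these, 044bcba is not an ancestor of any other common ancestor — it is the merge base.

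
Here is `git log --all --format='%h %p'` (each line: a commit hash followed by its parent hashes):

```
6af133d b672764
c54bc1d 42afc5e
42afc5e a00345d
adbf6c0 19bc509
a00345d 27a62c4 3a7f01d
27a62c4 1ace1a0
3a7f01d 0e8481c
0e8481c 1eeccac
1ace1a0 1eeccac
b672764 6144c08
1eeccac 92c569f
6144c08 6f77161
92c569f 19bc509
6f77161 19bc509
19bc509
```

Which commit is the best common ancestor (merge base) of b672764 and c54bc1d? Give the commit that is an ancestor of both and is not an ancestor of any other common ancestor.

19bc509

Ancestors of b672764: {19bc509, 6144c08, 6f77161, b672764}.
Ancestors of c54bc1d: {0e8481c, 19bc509, 1ace1a0, 1eeccac, 27a62c4, 3a7f01d, 42afc5e, 92c569f, a00345d, c54bc1d}.
Common ancestors: {19bc509}.
The only common ancestor is 19bc509, so it is the merge base.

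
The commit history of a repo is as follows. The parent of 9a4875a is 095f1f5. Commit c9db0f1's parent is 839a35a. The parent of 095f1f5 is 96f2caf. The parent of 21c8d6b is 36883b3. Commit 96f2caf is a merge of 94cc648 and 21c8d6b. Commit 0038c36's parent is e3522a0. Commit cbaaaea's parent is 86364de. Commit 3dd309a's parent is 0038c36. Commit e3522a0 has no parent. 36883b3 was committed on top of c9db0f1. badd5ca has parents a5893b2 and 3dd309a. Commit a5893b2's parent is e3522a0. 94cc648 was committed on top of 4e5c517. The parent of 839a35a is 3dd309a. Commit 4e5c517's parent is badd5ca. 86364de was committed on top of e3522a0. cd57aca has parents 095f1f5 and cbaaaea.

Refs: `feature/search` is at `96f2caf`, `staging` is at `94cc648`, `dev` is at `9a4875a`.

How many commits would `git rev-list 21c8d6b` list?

7

Walking parent pointers from 21c8d6b: reachable set = {0038c36, 21c8d6b, 36883b3, 3dd309a, 839a35a, c9db0f1, e3522a0}.
That is 7 commits.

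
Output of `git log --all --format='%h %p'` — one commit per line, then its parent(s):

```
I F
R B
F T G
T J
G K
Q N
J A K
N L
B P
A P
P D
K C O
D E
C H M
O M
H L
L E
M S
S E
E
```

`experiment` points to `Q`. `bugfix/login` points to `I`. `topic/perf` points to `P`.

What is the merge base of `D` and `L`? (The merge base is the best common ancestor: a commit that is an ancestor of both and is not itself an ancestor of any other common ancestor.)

Ancestors of D: {D, E}.
Ancestors of L: {E, L}.
Common ancestors: {E}.
The only common ancestor is E, so it is the merge base.

E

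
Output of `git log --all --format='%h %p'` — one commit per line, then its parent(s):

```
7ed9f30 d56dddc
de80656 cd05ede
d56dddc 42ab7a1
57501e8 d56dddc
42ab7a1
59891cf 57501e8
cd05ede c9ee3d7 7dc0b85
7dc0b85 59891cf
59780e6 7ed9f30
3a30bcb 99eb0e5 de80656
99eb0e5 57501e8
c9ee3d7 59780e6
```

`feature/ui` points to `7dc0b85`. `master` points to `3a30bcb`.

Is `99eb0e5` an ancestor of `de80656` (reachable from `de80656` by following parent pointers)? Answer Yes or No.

No

Ancestors of de80656: {42ab7a1, 57501e8, 59780e6, 59891cf, 7dc0b85, 7ed9f30, c9ee3d7, cd05ede, d56dddc, de80656}.
99eb0e5 is not in that set, so it is not an ancestor of de80656.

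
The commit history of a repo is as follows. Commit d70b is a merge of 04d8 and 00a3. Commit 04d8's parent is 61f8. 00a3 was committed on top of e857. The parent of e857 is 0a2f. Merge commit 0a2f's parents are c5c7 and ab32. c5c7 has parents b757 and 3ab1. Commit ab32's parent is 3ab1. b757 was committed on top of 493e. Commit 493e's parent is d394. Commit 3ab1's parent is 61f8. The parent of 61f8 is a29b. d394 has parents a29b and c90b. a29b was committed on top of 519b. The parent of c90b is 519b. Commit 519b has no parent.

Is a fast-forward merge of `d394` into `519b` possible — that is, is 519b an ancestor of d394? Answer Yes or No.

Yes

A fast-forward from 519b to d394 is possible iff 519b is an ancestor of d394.
Ancestors of d394: {519b, a29b, c90b, d394}.
519b is among them, so fast-forward is possible.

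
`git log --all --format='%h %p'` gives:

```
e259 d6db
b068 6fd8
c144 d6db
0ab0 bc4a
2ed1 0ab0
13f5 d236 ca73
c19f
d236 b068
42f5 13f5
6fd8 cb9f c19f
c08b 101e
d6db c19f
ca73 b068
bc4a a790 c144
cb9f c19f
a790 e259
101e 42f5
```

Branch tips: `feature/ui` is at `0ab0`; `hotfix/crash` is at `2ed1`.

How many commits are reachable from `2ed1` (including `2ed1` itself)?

Walking parent pointers from 2ed1: reachable set = {0ab0, 2ed1, a790, bc4a, c144, c19f, d6db, e259}.
That is 8 commits.

8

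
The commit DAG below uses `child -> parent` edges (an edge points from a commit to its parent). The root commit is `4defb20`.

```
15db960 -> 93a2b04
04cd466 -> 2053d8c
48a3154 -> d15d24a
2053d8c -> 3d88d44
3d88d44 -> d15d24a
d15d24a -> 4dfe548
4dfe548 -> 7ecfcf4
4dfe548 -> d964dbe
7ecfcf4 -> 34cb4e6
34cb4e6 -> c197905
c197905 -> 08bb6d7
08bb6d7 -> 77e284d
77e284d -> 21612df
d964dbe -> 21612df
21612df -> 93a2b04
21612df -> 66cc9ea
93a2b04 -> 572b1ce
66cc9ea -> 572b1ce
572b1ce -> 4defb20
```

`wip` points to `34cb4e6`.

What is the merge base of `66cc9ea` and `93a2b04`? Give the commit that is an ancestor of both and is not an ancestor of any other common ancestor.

Ancestors of 66cc9ea: {4defb20, 572b1ce, 66cc9ea}.
Ancestors of 93a2b04: {4defb20, 572b1ce, 93a2b04}.
Common ancestors: {4defb20, 572b1ce}.
Among these, 572b1ce is not an ancestor of any other common ancestor — it is the merge base.

572b1ce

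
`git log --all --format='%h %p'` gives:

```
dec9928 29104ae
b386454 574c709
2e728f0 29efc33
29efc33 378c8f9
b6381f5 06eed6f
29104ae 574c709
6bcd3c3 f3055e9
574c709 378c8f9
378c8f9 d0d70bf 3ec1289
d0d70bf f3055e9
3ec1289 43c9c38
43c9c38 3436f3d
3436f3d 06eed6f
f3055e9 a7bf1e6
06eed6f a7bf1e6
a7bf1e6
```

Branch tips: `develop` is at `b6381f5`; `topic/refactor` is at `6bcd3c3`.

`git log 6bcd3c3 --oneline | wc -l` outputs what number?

Walking parent pointers from 6bcd3c3: reachable set = {6bcd3c3, a7bf1e6, f3055e9}.
That is 3 commits.

3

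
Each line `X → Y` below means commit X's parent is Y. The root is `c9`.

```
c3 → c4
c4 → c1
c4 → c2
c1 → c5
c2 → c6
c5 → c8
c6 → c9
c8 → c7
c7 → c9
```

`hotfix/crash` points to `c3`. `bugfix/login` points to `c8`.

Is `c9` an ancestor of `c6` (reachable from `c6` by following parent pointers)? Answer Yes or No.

Ancestors of c6 (commits reachable by following parents): {c6, c9}.
c9 is in that set, so it is an ancestor of c6.

Yes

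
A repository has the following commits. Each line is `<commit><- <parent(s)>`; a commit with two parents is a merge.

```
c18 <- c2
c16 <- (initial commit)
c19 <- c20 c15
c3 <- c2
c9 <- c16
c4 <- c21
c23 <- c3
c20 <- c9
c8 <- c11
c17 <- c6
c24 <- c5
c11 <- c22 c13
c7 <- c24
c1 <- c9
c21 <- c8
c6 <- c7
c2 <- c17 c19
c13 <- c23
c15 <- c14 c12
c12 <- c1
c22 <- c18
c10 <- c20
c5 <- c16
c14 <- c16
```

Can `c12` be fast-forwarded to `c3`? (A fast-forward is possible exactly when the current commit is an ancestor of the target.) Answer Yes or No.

Yes

A fast-forward from c12 to c3 is possible iff c12 is an ancestor of c3.
Ancestors of c3: {c1, c12, c14, c15, c16, c17, c19, c2, c20, c24, c3, c5, c6, c7, c9}.
c12 is among them, so fast-forward is possible.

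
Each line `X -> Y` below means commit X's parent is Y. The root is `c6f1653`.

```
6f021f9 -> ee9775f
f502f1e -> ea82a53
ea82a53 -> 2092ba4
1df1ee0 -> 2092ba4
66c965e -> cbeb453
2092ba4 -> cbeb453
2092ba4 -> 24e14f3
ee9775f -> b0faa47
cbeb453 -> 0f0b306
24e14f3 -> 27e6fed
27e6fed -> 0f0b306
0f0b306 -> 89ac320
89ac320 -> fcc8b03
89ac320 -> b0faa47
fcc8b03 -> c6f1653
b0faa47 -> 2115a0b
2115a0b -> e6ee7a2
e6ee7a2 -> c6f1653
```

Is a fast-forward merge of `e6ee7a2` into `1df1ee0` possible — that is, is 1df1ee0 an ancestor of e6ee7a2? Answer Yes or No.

A fast-forward from 1df1ee0 to e6ee7a2 is possible iff 1df1ee0 is an ancestor of e6ee7a2.
Ancestors of e6ee7a2: {c6f1653, e6ee7a2}.
1df1ee0 is not among them, so fast-forward is not possible.

No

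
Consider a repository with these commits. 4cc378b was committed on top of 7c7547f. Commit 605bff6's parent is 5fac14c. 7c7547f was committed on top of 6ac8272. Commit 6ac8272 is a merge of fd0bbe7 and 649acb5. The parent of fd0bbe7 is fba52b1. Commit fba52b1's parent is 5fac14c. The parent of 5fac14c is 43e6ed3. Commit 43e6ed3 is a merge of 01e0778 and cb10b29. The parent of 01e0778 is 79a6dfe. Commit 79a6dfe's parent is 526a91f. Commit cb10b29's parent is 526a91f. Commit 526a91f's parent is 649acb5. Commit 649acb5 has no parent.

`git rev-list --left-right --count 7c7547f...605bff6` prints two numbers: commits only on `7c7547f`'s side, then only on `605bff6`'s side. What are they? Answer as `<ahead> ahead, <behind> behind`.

Reachable from 7c7547f: {01e0778, 43e6ed3, 526a91f, 5fac14c, 649acb5, 6ac8272, 79a6dfe, 7c7547f, cb10b29, fba52b1, fd0bbe7}.
Reachable from 605bff6: {01e0778, 43e6ed3, 526a91f, 5fac14c, 605bff6, 649acb5, 79a6dfe, cb10b29}.
Only in 7c7547f's history (ahead): {6ac8272, 7c7547f, fba52b1, fd0bbe7} — 4.
Only in 605bff6's history (behind): {605bff6} — 1.

4 ahead, 1 behind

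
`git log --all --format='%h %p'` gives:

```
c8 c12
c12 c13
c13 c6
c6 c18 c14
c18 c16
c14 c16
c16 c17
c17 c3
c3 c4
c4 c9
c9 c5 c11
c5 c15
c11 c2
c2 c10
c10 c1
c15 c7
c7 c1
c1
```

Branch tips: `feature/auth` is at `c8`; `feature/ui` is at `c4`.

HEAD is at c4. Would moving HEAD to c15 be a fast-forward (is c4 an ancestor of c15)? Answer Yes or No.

No

A fast-forward from c4 to c15 is possible iff c4 is an ancestor of c15.
Ancestors of c15: {c1, c15, c7}.
c4 is not among them, so fast-forward is not possible.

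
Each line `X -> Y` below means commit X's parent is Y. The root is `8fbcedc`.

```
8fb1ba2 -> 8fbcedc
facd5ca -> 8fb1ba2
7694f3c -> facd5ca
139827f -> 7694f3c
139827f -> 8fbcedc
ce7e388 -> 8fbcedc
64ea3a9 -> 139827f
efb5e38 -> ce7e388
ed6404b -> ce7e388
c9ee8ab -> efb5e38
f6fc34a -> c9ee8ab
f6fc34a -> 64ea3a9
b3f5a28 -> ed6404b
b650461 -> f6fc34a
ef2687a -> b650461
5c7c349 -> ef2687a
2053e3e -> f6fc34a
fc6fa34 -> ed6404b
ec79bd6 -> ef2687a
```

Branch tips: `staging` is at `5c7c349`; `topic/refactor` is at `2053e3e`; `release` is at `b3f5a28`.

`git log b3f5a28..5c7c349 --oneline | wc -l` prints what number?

11

Reachable from 5c7c349: {139827f, 5c7c349, 64ea3a9, 7694f3c, 8fb1ba2, 8fbcedc, b650461, c9ee8ab, ce7e388, ef2687a, efb5e38, f6fc34a, facd5ca}.
Reachable from b3f5a28: {8fbcedc, b3f5a28, ce7e388, ed6404b}.
In 5c7c349's history but not b3f5a28's: {139827f, 5c7c349, 64ea3a9, 7694f3c, 8fb1ba2, b650461, c9ee8ab, ef2687a, efb5e38, f6fc34a, facd5ca} — 11 commits.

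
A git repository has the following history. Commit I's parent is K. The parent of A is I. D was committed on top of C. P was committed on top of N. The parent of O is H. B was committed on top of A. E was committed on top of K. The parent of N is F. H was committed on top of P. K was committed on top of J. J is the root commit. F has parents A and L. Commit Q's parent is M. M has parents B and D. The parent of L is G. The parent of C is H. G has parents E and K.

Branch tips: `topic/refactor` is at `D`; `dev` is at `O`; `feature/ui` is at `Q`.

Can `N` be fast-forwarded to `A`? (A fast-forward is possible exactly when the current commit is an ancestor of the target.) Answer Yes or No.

No

A fast-forward from N to A is possible iff N is an ancestor of A.
Ancestors of A: {A, I, J, K}.
N is not among them, so fast-forward is not possible.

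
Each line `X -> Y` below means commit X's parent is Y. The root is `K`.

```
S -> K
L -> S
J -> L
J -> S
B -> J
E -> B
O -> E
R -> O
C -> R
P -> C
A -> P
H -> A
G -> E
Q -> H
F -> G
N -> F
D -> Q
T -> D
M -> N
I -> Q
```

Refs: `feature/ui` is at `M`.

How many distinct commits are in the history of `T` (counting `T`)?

Walking parent pointers from T: reachable set = {A, B, C, D, E, H, J, K, L, O, P, Q, R, S, T}.
That is 15 commits.

15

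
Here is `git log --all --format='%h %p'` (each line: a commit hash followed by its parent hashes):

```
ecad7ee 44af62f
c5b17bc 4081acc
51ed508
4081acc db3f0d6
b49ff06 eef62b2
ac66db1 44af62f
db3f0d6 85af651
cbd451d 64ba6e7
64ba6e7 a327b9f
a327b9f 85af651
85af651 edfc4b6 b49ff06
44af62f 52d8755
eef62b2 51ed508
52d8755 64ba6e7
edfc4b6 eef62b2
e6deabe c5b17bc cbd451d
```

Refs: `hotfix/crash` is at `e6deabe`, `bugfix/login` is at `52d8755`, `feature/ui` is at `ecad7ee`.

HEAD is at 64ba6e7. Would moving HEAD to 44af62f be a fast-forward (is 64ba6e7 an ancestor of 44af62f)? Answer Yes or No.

A fast-forward from 64ba6e7 to 44af62f is possible iff 64ba6e7 is an ancestor of 44af62f.
Ancestors of 44af62f: {44af62f, 51ed508, 52d8755, 64ba6e7, 85af651, a327b9f, b49ff06, edfc4b6, eef62b2}.
64ba6e7 is among them, so fast-forward is possible.

Yes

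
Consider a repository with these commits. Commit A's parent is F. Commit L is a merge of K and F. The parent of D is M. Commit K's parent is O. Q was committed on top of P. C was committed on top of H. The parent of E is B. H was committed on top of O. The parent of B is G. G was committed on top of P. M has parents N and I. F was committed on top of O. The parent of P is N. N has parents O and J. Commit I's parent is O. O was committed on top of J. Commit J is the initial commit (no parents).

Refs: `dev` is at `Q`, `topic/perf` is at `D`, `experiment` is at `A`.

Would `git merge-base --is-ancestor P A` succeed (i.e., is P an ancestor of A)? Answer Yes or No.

No

Ancestors of A: {A, F, J, O}.
P is not in that set, so it is not an ancestor of A.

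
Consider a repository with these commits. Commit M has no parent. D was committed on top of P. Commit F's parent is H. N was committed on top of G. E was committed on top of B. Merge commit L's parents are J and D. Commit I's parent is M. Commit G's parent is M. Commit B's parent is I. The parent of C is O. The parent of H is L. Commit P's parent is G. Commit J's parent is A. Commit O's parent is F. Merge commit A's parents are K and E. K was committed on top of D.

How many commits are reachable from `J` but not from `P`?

Reachable from J: {A, B, D, E, G, I, J, K, M, P}.
Reachable from P: {G, M, P}.
In J's history but not P's: {A, B, D, E, I, J, K} — 7 commits.

7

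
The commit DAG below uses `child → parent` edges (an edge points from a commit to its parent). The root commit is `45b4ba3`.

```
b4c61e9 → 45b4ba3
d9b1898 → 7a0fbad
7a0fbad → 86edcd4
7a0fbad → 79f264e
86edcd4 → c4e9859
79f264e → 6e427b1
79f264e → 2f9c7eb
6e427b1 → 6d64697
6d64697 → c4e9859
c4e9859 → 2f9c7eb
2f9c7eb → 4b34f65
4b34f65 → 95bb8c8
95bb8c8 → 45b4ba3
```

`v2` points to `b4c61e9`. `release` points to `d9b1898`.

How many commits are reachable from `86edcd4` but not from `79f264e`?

1

Reachable from 86edcd4: {2f9c7eb, 45b4ba3, 4b34f65, 86edcd4, 95bb8c8, c4e9859}.
Reachable from 79f264e: {2f9c7eb, 45b4ba3, 4b34f65, 6d64697, 6e427b1, 79f264e, 95bb8c8, c4e9859}.
In 86edcd4's history but not 79f264e's: {86edcd4} — 1 commit.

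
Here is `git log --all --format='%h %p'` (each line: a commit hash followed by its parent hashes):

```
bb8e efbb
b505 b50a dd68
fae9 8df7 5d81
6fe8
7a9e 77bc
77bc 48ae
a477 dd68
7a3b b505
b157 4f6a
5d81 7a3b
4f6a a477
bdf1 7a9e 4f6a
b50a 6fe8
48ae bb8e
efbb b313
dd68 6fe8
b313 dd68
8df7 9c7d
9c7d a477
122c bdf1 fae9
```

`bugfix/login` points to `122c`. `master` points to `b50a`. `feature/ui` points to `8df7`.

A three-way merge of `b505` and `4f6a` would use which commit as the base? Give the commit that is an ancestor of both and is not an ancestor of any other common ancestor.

Ancestors of b505: {6fe8, b505, b50a, dd68}.
Ancestors of 4f6a: {4f6a, 6fe8, a477, dd68}.
Common ancestors: {6fe8, dd68}.
Among these, dd68 is not an ancestor of any other common ancestor — it is the merge base.

dd68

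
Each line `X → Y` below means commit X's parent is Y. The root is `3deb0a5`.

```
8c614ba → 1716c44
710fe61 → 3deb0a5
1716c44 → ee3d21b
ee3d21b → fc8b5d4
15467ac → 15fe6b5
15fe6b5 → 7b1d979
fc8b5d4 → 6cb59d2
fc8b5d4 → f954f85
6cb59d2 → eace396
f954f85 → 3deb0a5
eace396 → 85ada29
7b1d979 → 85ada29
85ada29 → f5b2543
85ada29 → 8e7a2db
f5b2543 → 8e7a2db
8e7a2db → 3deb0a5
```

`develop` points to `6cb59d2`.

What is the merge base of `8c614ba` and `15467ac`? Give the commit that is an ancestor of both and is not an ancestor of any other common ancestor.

85ada29

Ancestors of 8c614ba: {1716c44, 3deb0a5, 6cb59d2, 85ada29, 8c614ba, 8e7a2db, eace396, ee3d21b, f5b2543, f954f85, fc8b5d4}.
Ancestors of 15467ac: {15467ac, 15fe6b5, 3deb0a5, 7b1d979, 85ada29, 8e7a2db, f5b2543}.
Common ancestors: {3deb0a5, 85ada29, 8e7a2db, f5b2543}.
Among these, 85ada29 is not an ancestor of any other common ancestor — it is the merge base.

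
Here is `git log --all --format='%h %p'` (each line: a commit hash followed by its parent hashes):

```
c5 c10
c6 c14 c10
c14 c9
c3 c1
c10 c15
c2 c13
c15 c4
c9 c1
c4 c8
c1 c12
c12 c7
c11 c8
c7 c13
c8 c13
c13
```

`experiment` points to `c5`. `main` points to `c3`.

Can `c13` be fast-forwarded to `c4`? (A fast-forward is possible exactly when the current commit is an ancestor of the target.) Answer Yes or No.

Yes

A fast-forward from c13 to c4 is possible iff c13 is an ancestor of c4.
Ancestors of c4: {c13, c4, c8}.
c13 is among them, so fast-forward is possible.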